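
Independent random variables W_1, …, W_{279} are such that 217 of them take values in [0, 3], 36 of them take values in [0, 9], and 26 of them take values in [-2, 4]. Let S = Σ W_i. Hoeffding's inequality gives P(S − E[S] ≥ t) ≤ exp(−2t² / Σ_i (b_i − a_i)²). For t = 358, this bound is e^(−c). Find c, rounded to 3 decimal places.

Σ(b_i − a_i)² = 217·3² + 36·9² + 26·6² = 5805.
c = 2t² / 5805 = 2·358² / 5805 = 44.1564.

44.156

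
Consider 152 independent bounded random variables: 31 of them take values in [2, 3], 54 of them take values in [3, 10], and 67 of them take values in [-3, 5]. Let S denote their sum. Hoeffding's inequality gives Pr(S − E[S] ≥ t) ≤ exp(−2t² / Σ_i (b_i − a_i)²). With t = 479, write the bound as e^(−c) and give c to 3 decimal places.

65.884

Σ(b_i − a_i)² = 31·1² + 54·7² + 67·8² = 6965.
c = 2t² / 6965 = 2·479² / 6965 = 65.8840.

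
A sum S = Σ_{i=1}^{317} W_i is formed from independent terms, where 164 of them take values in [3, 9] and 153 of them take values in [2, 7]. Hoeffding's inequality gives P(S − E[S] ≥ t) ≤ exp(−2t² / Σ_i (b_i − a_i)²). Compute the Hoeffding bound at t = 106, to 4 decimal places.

0.0993

Σ(b_i − a_i)² = 164·6² + 153·5² = 9729.
Exponent = 2·106² / 9729 = 2.30980.
Bound = exp(−2.30980) = 0.09928.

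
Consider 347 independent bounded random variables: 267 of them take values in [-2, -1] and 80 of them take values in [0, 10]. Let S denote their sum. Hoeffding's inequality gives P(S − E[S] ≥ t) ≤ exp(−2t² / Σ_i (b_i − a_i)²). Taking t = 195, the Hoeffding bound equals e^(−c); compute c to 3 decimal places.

Σ(b_i − a_i)² = 267·1² + 80·10² = 8267.
c = 2t² / 8267 = 2·195² / 8267 = 9.1992.

9.199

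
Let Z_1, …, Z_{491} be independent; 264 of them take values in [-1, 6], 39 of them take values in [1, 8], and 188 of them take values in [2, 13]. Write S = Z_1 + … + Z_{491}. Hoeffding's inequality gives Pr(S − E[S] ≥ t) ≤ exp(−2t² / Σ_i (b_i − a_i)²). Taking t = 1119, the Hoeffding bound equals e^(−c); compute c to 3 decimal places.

66.613

Σ(b_i − a_i)² = 264·7² + 39·7² + 188·11² = 37595.
c = 2t² / 37595 = 2·1119² / 37595 = 66.6132.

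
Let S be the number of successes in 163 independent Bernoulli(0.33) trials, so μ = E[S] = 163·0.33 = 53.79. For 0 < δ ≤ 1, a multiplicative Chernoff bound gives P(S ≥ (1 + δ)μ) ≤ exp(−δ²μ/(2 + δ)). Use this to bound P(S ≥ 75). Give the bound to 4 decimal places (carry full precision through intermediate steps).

Write 75 = (1 + δ)μ, so δ = 75/53.79 − 1 = 0.3943112…
Then the exponent is δ²μ/(2 + δ) = (75 − μ)² / (μ·(2 + δ)) = 3.493005.
Bound = exp(−3.493005) = 0.03041.

0.0304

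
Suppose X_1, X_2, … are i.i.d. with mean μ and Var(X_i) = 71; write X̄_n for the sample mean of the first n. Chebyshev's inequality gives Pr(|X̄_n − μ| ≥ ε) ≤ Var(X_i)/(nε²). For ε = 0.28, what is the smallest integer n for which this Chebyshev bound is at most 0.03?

Require 71/(n·0.28²) ≤ 0.03, i.e. n ≥ 71/(0.03·0.28²) = 30187.075.
The smallest integer n is 30188.

30188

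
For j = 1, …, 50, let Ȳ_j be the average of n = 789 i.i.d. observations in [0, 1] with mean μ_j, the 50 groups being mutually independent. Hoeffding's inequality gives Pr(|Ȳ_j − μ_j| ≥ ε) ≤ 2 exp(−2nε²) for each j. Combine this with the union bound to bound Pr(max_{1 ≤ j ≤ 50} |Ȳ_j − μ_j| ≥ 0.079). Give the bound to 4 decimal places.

Per-experiment Hoeffding bound: 2·exp(−2·789·0.079²) = 2·exp(−9.84830) = 0.00010567.
Union bound over 50 events: 50·0.00010567 = 0.00528.

0.0053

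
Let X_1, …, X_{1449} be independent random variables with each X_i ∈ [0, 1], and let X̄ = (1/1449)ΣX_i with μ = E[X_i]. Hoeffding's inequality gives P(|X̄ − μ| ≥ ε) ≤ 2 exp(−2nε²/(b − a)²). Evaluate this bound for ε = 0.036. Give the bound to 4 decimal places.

Exponent: 2nε²/(b − a)² = 2·1449·0.036² / 1² = 3.75581.
Bound = 2·exp(−3.75581) = 0.04676.

0.0468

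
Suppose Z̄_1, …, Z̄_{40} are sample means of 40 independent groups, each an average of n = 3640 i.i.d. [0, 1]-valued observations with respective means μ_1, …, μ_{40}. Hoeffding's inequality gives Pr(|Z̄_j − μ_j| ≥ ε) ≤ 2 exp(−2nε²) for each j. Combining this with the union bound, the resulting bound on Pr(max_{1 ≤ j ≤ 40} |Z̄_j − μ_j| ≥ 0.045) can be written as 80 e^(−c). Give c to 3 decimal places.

Union bound over the 40 events: Pr(max_{1 ≤ j ≤ 40} |Z̄_j − μ_j| ≥ 0.045) ≤ 40·2·exp(−2nε²) = 80 exp(−2·3640·0.045²).
So c = 2·3640·0.045² = 14.7420.

14.742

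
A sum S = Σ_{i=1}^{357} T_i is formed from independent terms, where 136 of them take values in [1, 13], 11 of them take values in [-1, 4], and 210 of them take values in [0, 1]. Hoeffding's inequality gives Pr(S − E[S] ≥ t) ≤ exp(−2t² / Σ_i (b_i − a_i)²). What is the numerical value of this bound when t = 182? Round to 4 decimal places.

Σ(b_i − a_i)² = 136·12² + 11·5² + 210·1² = 20069.
Exponent = 2·182² / 20069 = 3.30101.
Bound = exp(−3.30101) = 0.03685.

0.0368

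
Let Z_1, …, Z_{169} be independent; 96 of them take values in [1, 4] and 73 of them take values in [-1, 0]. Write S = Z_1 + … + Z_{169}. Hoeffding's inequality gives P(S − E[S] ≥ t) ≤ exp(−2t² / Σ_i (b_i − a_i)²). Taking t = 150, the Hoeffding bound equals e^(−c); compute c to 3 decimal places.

Σ(b_i − a_i)² = 96·3² + 73·1² = 937.
c = 2t² / 937 = 2·150² / 937 = 48.0256.

48.026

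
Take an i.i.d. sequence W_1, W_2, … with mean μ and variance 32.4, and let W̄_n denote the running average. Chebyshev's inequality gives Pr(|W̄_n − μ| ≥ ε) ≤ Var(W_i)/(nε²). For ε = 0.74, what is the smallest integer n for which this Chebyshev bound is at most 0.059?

1003

Require 32.4/(n·0.74²) ≤ 0.059, i.e. n ≥ 32.4/(0.059·0.74²) = 1002.835.
The smallest integer n is 1003.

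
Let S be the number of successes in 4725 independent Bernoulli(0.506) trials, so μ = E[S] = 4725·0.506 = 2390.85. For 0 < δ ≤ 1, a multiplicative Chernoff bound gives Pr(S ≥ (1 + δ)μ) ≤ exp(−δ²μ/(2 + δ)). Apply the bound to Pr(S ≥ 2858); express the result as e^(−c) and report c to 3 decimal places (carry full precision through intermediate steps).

41.577

Write 2858 = (1 + δ)μ, so δ = 2858/2390.85 − 1 = 0.1953908…
Then the exponent is δ²μ/(2 + δ) = (2858 − μ)² / (μ·(2 + δ)) = 41.576559.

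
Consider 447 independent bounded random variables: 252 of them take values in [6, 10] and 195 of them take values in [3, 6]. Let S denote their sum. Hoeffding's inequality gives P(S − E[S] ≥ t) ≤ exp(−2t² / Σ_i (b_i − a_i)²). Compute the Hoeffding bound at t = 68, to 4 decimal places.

0.2023

Σ(b_i − a_i)² = 252·4² + 195·3² = 5787.
Exponent = 2·68² / 5787 = 1.59806.
Bound = exp(−1.59806) = 0.20229.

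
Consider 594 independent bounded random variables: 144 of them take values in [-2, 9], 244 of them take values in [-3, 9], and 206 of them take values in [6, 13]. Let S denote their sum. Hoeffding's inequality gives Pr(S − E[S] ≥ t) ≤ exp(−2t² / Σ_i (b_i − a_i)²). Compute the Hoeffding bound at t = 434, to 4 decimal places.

Σ(b_i − a_i)² = 144·11² + 244·12² + 206·7² = 62654.
Exponent = 2·434² / 62654 = 6.01258.
Bound = exp(−6.01258) = 0.00245.

0.0024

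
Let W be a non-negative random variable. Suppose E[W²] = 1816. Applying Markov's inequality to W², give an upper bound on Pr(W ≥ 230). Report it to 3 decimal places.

Since W ≥ 0, the event {W ≥ 230} is the same as {W² ≥ 52900}.
Markov's inequality applied to W² gives Pr(W² ≥ 52900) ≤ E[W²]/52900 = 1816/52900 = 0.0343.

0.034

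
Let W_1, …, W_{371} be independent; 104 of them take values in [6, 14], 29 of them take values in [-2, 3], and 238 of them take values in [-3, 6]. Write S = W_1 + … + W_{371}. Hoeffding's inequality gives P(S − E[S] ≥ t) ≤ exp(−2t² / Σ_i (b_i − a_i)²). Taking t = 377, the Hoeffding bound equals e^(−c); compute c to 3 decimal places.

10.663

Σ(b_i − a_i)² = 104·8² + 29·5² + 238·9² = 26659.
c = 2t² / 26659 = 2·377² / 26659 = 10.6627.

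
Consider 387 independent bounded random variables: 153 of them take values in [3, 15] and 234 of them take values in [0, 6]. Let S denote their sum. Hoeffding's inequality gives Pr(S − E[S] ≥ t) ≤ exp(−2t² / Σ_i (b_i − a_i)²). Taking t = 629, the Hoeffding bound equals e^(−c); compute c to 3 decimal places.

Σ(b_i − a_i)² = 153·12² + 234·6² = 30456.
c = 2t² / 30456 = 2·629² / 30456 = 25.9812.

25.981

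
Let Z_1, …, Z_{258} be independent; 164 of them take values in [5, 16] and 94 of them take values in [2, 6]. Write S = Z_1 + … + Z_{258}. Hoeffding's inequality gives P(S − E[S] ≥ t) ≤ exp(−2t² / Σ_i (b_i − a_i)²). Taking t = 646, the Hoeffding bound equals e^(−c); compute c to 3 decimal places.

39.096

Σ(b_i − a_i)² = 164·11² + 94·4² = 21348.
c = 2t² / 21348 = 2·646² / 21348 = 39.0965.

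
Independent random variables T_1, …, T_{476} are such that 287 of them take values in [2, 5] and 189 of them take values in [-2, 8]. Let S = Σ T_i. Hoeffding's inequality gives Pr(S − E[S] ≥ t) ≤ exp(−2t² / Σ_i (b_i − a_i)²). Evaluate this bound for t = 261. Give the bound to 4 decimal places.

Σ(b_i − a_i)² = 287·3² + 189·10² = 21483.
Exponent = 2·261² / 21483 = 6.34185.
Bound = exp(−6.34185) = 0.00176.

0.0018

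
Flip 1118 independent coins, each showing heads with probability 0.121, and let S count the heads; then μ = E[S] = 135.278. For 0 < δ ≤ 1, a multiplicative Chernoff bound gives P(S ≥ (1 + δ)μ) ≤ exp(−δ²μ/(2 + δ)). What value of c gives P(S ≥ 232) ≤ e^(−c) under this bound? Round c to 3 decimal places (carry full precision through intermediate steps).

Write 232 = (1 + δ)μ, so δ = 232/135.278 − 1 = 0.7149869…
Then the exponent is δ²μ/(2 + δ) = (232 − μ)² / (μ·(2 + δ)) = 25.471565.

25.472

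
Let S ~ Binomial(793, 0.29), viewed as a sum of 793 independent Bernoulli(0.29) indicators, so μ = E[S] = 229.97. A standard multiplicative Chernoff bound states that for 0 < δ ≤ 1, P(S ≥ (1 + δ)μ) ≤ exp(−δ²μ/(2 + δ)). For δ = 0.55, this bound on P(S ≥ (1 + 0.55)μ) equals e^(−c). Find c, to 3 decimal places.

c = δ²μ/(2 + δ) = 0.55²·229.97/(2 + 0.55) = 27.2808.

27.281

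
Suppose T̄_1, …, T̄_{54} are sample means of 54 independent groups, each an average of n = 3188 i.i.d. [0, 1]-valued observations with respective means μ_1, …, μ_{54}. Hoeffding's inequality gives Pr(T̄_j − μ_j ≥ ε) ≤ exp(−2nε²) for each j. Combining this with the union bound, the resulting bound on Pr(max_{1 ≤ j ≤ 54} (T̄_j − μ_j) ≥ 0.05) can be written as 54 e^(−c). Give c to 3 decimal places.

Union bound over the 54 events: Pr(max_{1 ≤ j ≤ 54} (T̄_j − μ_j) ≥ 0.05) ≤ 54·exp(−2nε²) = 54 exp(−2·3188·0.05²).
So c = 2·3188·0.05² = 15.9400.

15.940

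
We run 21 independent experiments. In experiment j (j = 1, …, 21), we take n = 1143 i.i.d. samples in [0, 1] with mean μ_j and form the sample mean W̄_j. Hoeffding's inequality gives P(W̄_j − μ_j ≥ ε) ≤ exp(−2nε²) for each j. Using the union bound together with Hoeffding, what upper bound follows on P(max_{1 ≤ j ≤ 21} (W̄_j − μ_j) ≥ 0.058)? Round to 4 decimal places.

0.0096

Per-experiment Hoeffding bound: exp(−2·1143·0.058²) = exp(−7.69010) = 0.00045733.
Union bound over 21 events: 21·0.00045733 = 0.00960.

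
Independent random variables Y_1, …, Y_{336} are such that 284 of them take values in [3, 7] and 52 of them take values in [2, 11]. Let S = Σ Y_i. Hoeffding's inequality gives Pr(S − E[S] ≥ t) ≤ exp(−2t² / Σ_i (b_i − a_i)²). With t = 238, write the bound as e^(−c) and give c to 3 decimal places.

12.938

Σ(b_i − a_i)² = 284·4² + 52·9² = 8756.
c = 2t² / 8756 = 2·238² / 8756 = 12.9383.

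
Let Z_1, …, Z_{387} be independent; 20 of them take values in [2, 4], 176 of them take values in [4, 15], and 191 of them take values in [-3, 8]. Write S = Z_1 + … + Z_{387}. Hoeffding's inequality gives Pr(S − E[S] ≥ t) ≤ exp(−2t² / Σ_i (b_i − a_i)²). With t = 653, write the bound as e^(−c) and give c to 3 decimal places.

Σ(b_i − a_i)² = 20·2² + 176·11² + 191·11² = 44487.
c = 2t² / 44487 = 2·653² / 44487 = 19.1700.

19.170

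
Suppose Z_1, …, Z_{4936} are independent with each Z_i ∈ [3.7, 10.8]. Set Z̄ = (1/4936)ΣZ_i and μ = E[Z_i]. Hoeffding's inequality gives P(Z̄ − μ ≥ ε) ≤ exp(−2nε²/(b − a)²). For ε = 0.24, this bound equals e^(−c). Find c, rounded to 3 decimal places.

c = 2nε²/(b − a)² = 2·4936·0.24² / 7.1² = 11.2800.

11.280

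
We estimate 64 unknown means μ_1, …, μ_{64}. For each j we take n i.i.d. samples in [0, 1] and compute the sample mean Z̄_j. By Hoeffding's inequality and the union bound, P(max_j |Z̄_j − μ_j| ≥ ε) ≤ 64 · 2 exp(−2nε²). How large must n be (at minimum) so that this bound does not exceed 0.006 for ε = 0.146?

Need 2·64·exp(−2nε²) ≤ 0.006, i.e. exp(−2nε²) ≤ 0.006/128.
So 2nε² ≥ ln(128/0.006) = 9.968026.
Hence n ≥ 9.968026/(2·0.146²) = 233.816.
The smallest integer n is 234.

234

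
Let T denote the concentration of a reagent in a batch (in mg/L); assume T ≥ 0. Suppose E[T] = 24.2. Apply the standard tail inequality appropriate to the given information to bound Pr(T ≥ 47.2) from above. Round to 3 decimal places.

Only the mean of a non-negative variable is known, so Markov's inequality is the applicable tail bound.
Markov's inequality: for a non-negative random variable, Pr(T ≥ a) ≤ E[T]/a.
Here E[T] = 24.2 and a = 47.2, so the bound is 24.2/47.2 = 0.5127.

0.513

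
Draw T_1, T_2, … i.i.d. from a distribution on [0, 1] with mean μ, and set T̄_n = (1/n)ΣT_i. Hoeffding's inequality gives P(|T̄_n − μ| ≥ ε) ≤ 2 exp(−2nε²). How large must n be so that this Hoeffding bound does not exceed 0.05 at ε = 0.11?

Require 2·exp(−2nε²) ≤ 0.05, i.e. 2nε² ≥ ln(2/0.05) = 3.688879.
So n ≥ 3.688879 / (2·0.11²) = 152.433.
The smallest integer n is 153.

153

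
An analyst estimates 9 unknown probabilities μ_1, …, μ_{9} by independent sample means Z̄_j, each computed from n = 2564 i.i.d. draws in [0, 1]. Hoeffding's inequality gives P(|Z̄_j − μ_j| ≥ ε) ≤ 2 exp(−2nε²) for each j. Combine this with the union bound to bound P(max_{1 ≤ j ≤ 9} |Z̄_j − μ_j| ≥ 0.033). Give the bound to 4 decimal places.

0.0676

Per-experiment Hoeffding bound: 2·exp(−2·2564·0.033²) = 2·exp(−5.58439) = 0.0075121.
Union bound over 9 events: 9·0.0075121 = 0.06761.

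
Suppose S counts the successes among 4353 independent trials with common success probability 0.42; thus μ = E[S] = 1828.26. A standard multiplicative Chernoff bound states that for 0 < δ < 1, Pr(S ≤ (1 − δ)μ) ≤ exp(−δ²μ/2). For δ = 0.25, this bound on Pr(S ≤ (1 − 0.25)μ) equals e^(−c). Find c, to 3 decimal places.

57.133

c = δ²μ/2 = 0.25²·1828.26/2 = 57.1331.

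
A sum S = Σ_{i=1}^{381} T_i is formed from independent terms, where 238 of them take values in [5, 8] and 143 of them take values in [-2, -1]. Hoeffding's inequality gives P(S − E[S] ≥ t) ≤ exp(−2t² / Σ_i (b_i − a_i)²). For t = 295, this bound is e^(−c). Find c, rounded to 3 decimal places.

Σ(b_i − a_i)² = 238·3² + 143·1² = 2285.
c = 2t² / 2285 = 2·295² / 2285 = 76.1707.

76.171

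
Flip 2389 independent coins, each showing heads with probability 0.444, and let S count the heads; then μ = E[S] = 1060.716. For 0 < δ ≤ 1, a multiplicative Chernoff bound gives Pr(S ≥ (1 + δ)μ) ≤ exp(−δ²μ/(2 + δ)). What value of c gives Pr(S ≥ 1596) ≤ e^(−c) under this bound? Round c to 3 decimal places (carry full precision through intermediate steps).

Write 1596 = (1 + δ)μ, so δ = 1596/1060.716 − 1 = 0.504644…
Then the exponent is δ²μ/(2 + δ) = (1596 − μ)² / (μ·(2 + δ)) = 107.850806.

107.851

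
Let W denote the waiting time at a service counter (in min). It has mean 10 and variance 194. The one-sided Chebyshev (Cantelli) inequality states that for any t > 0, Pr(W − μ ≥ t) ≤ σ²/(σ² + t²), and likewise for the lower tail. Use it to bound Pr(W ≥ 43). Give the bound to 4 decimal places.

Here σ² = 194 and t = 33, so σ² + t² = 1283.
Cantelli's bound: 194/1283 = 0.1512.

0.1512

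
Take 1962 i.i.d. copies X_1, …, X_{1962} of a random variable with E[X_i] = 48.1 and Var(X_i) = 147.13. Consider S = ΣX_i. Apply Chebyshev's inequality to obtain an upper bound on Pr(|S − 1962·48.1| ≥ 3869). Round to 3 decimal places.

Var(S) = n·Var(X_i) = 1962·147.13 = 288669.06.
Chebyshev: Pr(|S − 1962·48.1| ≥ 3869) ≤ Var(S)/3869² = 288669.06/14969161 = 0.0193.

0.019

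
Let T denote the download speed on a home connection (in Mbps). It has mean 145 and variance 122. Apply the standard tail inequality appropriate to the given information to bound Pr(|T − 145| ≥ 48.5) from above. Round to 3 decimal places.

0.052

Mean and variance are known, so Chebyshev's inequality applies.
Chebyshev: Pr(|T − μ| ≥ t) ≤ Var(T)/t².
Bound = 122 / 2352.25 = 0.0519.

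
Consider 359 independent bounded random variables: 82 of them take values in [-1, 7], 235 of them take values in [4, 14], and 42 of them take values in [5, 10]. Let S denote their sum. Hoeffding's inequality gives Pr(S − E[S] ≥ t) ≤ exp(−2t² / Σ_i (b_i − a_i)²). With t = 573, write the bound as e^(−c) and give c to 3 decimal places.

22.037

Σ(b_i − a_i)² = 82·8² + 235·10² + 42·5² = 29798.
c = 2t² / 29798 = 2·573² / 29798 = 22.0370.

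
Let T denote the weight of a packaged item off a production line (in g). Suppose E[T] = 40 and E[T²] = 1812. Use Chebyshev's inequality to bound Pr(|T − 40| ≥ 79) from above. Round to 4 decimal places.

Var(T) = E[T²] − (E[T])² = 1812 − 1600 = 212.
Chebyshev's inequality: Pr(|T − μ| ≥ t) ≤ Var(T)/t² = 212/6241 = 0.0340.

0.0340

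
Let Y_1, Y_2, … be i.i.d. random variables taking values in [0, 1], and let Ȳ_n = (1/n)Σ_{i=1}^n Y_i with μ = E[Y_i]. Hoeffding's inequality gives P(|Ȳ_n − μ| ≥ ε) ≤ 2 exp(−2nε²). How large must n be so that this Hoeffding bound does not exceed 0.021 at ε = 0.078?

375

Require 2·exp(−2nε²) ≤ 0.021, i.e. 2nε² ≥ ln(2/0.021) = 4.556380.
So n ≥ 4.556380 / (2·0.078²) = 374.456.
The smallest integer n is 375.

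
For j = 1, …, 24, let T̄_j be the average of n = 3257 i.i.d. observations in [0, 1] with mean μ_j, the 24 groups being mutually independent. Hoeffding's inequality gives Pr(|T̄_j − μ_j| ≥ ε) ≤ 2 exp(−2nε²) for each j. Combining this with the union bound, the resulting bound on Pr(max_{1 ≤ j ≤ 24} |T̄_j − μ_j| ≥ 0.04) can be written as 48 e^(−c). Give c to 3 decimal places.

Union bound over the 24 events: Pr(max_{1 ≤ j ≤ 24} |T̄_j − μ_j| ≥ 0.04) ≤ 24·2·exp(−2nε²) = 48 exp(−2·3257·0.04²).
So c = 2·3257·0.04² = 10.4224.

10.422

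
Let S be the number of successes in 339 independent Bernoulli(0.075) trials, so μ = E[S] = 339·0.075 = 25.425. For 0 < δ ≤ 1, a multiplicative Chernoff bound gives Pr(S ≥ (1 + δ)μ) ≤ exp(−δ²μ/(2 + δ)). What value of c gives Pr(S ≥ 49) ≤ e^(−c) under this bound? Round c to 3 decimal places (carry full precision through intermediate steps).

Write 49 = (1 + δ)μ, so δ = 49/25.425 − 1 = 0.927237…
Then the exponent is δ²μ/(2 + δ) = (49 − μ)² / (μ·(2 + δ)) = 7.467660.

7.468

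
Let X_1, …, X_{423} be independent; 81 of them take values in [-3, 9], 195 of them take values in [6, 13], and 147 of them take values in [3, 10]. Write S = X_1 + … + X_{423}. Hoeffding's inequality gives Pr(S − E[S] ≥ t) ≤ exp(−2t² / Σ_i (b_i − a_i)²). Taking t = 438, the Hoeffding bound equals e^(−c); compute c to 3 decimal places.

Σ(b_i − a_i)² = 81·12² + 195·7² + 147·7² = 28422.
c = 2t² / 28422 = 2·438² / 28422 = 13.4997.

13.500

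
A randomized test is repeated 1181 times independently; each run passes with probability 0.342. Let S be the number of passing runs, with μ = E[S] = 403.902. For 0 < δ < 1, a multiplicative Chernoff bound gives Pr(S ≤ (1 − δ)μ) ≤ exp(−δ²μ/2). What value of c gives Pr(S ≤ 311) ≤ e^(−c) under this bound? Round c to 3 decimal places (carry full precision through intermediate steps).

Write 311 = (1 − δ)μ, so δ = 1 − 311/403.902 = 0.2300112…
Then the exponent is δ²μ/2 = (μ − 311)²/(2μ) = 10.684252.

10.684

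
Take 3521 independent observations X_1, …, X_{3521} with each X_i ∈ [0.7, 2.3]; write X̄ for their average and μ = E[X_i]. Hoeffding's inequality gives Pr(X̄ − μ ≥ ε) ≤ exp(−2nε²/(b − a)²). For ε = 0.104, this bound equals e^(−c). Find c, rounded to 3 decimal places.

29.752

c = 2nε²/(b − a)² = 2·3521·0.104² / 1.6² = 29.7524.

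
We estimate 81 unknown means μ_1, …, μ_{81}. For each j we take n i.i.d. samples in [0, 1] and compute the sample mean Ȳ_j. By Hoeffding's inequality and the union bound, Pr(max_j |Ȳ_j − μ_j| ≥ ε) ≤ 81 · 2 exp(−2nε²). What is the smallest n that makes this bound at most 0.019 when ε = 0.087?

Need 2·81·exp(−2nε²) ≤ 0.019, i.e. exp(−2nε²) ≤ 0.019/162.
So 2nε² ≥ ln(162/0.019) = 9.050913.
Hence n ≥ 9.050913/(2·0.087²) = 597.894.
The smallest integer n is 598.

598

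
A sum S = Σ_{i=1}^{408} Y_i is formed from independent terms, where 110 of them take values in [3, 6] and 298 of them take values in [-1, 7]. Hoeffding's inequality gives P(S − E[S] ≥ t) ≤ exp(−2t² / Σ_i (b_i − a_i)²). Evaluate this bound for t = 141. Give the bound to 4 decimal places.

0.1378

Σ(b_i − a_i)² = 110·3² + 298·8² = 20062.
Exponent = 2·141² / 20062 = 1.98196.
Bound = exp(−1.98196) = 0.13780.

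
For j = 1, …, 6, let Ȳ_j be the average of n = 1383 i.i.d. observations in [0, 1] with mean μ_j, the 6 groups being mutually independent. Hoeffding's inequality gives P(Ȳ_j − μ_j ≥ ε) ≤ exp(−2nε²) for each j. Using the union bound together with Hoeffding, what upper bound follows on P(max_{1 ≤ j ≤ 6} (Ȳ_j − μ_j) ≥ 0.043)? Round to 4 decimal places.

0.0361

Per-experiment Hoeffding bound: exp(−2·1383·0.043²) = exp(−5.11433) = 0.00601.
Union bound over 6 events: 6·0.00601 = 0.03606.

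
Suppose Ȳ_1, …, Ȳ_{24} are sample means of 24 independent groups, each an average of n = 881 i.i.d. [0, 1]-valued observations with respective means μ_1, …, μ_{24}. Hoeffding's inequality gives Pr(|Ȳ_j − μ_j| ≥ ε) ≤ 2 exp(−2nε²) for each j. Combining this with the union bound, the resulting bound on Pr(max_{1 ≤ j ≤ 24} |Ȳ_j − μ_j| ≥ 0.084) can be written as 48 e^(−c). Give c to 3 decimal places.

Union bound over the 24 events: Pr(max_{1 ≤ j ≤ 24} |Ȳ_j − μ_j| ≥ 0.084) ≤ 24·2·exp(−2nε²) = 48 exp(−2·881·0.084²).
So c = 2·881·0.084² = 12.4327.

12.433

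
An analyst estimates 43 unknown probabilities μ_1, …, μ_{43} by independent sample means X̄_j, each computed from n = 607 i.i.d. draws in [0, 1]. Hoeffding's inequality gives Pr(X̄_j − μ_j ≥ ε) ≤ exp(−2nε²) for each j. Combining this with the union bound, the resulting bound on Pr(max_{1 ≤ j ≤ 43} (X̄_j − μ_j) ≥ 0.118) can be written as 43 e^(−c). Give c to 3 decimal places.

16.904

Union bound over the 43 events: Pr(max_{1 ≤ j ≤ 43} (X̄_j − μ_j) ≥ 0.118) ≤ 43·exp(−2nε²) = 43 exp(−2·607·0.118²).
So c = 2·607·0.118² = 16.9037.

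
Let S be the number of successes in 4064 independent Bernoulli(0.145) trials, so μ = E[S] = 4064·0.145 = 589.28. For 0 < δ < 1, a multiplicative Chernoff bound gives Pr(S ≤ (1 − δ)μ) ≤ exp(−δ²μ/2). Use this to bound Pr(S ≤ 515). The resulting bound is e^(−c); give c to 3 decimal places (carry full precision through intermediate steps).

Write 515 = (1 − δ)μ, so δ = 1 − 515/589.28 = 0.1260521…
Then the exponent is δ²μ/2 = (μ − 515)²/(2μ) = 4.681576.

4.682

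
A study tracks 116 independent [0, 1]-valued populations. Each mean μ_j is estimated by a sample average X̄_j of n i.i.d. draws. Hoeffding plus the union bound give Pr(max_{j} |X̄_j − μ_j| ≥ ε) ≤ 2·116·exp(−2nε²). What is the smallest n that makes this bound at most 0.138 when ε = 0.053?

Need 2·116·exp(−2nε²) ≤ 0.138, i.e. exp(−2nε²) ≤ 0.138/232.
So 2nε² ≥ ln(232/0.138) = 7.427239.
Hence n ≥ 7.427239/(2·0.053²) = 1322.043.
The smallest integer n is 1323.

1323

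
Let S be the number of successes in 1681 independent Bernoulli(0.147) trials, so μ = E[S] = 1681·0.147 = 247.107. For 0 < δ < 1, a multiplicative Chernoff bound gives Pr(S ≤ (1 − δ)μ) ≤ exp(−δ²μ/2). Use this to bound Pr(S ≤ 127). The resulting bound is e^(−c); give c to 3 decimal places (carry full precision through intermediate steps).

29.189

Write 127 = (1 − δ)μ, so δ = 1 − 127/247.107 = 0.4860526…
Then the exponent is δ²μ/2 = (μ − 127)²/(2μ) = 29.189160.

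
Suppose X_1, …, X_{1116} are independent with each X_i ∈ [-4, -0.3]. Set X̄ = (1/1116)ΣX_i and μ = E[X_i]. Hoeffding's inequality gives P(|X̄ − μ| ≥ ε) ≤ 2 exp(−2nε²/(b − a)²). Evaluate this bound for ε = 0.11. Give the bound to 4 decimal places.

Exponent: 2nε²/(b − a)² = 2·1116·0.11² / 3.7² = 1.97277.
Bound = 2·exp(−1.97277) = 0.27814.

0.2781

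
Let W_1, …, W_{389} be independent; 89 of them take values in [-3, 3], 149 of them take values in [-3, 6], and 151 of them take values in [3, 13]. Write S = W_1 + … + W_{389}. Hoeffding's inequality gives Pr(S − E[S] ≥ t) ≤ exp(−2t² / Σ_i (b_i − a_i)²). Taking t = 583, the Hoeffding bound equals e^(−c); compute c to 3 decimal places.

22.381

Σ(b_i − a_i)² = 89·6² + 149·9² + 151·10² = 30373.
c = 2t² / 30373 = 2·583² / 30373 = 22.3810.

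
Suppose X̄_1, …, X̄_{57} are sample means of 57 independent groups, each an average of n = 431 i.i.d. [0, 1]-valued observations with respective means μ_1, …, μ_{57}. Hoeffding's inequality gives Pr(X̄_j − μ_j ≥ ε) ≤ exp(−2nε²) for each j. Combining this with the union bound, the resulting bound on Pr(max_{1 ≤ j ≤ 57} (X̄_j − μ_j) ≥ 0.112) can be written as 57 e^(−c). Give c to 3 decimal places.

10.813

Union bound over the 57 events: Pr(max_{1 ≤ j ≤ 57} (X̄_j − μ_j) ≥ 0.112) ≤ 57·exp(−2nε²) = 57 exp(−2·431·0.112²).
So c = 2·431·0.112² = 10.8129.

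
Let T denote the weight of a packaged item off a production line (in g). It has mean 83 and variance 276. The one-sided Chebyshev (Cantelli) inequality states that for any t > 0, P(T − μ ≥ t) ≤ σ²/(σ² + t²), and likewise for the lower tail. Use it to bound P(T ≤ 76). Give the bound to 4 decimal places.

0.8492

Here σ² = 276 and t = 7, so σ² + t² = 325.
Cantelli's bound: 276/325 = 0.8492.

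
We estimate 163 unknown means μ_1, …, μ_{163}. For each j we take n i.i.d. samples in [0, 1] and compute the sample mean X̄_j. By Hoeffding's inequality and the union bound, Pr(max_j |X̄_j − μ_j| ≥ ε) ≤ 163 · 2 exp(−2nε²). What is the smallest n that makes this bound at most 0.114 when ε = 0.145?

190

Need 2·163·exp(−2nε²) ≤ 0.114, i.e. exp(−2nε²) ≤ 0.114/326.
So 2nε² ≥ ln(326/0.114) = 7.958454.
Hence n ≥ 7.958454/(2·0.145²) = 189.262.
The smallest integer n is 190.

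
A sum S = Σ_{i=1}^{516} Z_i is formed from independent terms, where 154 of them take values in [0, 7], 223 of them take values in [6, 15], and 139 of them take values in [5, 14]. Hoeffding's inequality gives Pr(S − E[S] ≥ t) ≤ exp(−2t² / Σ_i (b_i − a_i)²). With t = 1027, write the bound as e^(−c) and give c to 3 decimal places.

57.217

Σ(b_i − a_i)² = 154·7² + 223·9² + 139·9² = 36868.
c = 2t² / 36868 = 2·1027² / 36868 = 57.2165.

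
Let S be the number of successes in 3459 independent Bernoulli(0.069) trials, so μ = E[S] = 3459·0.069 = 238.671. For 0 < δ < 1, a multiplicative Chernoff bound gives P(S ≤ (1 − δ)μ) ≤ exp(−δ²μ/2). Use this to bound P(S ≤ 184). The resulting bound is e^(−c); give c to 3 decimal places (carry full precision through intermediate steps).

Write 184 = (1 − δ)μ, so δ = 1 − 184/238.671 = 0.2290643…
Then the exponent is δ²μ/2 = (μ − 184)²/(2μ) = 6.261587.

6.262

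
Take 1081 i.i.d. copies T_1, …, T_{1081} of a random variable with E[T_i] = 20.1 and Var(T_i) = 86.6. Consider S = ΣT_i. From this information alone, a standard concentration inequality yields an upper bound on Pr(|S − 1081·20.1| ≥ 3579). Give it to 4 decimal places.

With mean and variance of each term known, Chebyshev's inequality bounds the deviation of the sum (or sample mean).
Var(S) = n·Var(T_i) = 1081·86.6 = 93614.6.
Chebyshev: Pr(|S − 1081·20.1| ≥ 3579) ≤ Var(S)/3579² = 93614.6/12809241 = 0.0073.

0.0073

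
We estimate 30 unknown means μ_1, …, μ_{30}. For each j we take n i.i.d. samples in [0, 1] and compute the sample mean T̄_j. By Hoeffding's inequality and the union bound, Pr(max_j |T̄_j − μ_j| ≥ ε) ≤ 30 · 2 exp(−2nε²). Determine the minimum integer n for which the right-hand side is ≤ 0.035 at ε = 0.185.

Need 2·30·exp(−2nε²) ≤ 0.035, i.e. exp(−2nε²) ≤ 0.035/60.
So 2nε² ≥ ln(60/0.035) = 7.446752.
Hence n ≥ 7.446752/(2·0.185²) = 108.791.
The smallest integer n is 109.

109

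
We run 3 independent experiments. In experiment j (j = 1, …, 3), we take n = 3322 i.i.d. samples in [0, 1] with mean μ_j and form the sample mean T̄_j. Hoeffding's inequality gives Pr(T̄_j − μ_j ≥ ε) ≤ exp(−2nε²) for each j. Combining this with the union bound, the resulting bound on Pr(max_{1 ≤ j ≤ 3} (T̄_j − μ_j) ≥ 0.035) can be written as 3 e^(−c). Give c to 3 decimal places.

Union bound over the 3 events: Pr(max_{1 ≤ j ≤ 3} (T̄_j − μ_j) ≥ 0.035) ≤ 3·exp(−2nε²) = 3 exp(−2·3322·0.035²).
So c = 2·3322·0.035² = 8.1389.

8.139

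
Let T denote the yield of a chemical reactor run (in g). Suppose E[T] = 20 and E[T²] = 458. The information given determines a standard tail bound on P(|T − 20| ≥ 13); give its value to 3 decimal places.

The first two moments determine the variance, so Chebyshev's inequality is the sharpest standard bound available.
Var(T) = E[T²] − (E[T])² = 458 − 400 = 58.
Chebyshev's inequality: P(|T − μ| ≥ t) ≤ Var(T)/t² = 58/169 = 0.3432.

0.343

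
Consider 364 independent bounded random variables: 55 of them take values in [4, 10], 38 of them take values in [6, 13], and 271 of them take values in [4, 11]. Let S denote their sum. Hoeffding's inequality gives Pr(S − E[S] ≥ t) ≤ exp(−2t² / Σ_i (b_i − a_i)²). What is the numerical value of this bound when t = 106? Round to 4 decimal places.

Σ(b_i − a_i)² = 55·6² + 38·7² + 271·7² = 17121.
Exponent = 2·106² / 17121 = 1.31254.
Bound = exp(−1.31254) = 0.26914.

0.2691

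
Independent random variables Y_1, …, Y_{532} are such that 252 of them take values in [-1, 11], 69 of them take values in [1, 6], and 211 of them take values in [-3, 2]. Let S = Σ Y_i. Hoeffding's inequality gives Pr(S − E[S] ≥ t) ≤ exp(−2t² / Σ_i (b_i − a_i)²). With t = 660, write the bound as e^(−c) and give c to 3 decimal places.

Σ(b_i − a_i)² = 252·12² + 69·5² + 211·5² = 43288.
c = 2t² / 43288 = 2·660² / 43288 = 20.1257.

20.126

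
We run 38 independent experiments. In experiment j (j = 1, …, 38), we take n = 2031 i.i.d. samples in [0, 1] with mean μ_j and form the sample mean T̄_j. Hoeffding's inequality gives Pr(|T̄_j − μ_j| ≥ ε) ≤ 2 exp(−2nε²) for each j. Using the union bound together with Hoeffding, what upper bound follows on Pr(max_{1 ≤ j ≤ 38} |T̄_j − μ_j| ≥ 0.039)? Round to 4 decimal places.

Per-experiment Hoeffding bound: 2·exp(−2·2031·0.039²) = 2·exp(−6.17830) = 0.0041479.
Union bound over 38 events: 38·0.0041479 = 0.15762.

0.1576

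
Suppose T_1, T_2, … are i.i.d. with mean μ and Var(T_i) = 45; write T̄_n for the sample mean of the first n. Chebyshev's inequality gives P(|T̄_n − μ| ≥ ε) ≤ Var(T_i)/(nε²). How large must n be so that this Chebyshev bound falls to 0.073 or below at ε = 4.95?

26

Require 45/(n·4.95²) ≤ 0.073, i.e. n ≥ 45/(0.073·4.95²) = 25.158.
The smallest integer n is 26.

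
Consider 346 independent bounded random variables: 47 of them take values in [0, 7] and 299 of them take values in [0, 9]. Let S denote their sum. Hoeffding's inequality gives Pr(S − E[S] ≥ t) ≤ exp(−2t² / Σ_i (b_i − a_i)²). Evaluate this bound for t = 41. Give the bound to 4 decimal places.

Σ(b_i − a_i)² = 47·7² + 299·9² = 26522.
Exponent = 2·41² / 26522 = 0.12676.
Bound = exp(−0.12676) = 0.88094.

0.8809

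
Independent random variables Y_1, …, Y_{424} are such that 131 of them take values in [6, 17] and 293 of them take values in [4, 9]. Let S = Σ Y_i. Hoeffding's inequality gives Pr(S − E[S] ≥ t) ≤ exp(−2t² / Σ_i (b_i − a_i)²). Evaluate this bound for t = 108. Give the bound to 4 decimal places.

0.3655

Σ(b_i − a_i)² = 131·11² + 293·5² = 23176.
Exponent = 2·108² / 23176 = 1.00656.
Bound = exp(−1.00656) = 0.36547.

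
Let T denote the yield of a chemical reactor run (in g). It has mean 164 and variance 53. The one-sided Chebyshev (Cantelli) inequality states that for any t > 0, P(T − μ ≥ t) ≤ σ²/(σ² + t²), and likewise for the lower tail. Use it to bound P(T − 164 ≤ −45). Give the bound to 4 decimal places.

0.0255

Here σ² = 53 and t = 45, so σ² + t² = 2078.
Cantelli's bound: 53/2078 = 0.0255.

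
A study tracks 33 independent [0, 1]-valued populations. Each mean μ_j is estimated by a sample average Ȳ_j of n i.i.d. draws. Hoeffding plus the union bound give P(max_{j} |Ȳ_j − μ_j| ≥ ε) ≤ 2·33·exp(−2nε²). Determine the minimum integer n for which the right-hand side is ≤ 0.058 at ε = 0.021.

7979

Need 2·33·exp(−2nε²) ≤ 0.058, i.e. exp(−2nε²) ≤ 0.058/66.
So 2nε² ≥ ln(66/0.058) = 7.036967.
Hence n ≥ 7.036967/(2·0.021²) = 7978.421.
The smallest integer n is 7979.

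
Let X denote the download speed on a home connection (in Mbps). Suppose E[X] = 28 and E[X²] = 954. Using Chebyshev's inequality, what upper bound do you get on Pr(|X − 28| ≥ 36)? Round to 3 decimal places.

0.131

Var(X) = E[X²] − (E[X])² = 954 − 784 = 170.
Chebyshev's inequality: Pr(|X − μ| ≥ t) ≤ Var(X)/t² = 170/1296 = 0.1312.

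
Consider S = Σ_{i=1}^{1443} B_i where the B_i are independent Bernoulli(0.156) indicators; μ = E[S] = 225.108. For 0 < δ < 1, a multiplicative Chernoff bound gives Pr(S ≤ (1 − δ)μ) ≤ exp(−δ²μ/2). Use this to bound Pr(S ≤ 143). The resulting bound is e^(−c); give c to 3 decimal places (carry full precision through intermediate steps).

14.974

Write 143 = (1 − δ)μ, so δ = 1 − 143/225.108 = 0.3647494…
Then the exponent is δ²μ/2 = (μ − 143)²/(2μ) = 14.974420.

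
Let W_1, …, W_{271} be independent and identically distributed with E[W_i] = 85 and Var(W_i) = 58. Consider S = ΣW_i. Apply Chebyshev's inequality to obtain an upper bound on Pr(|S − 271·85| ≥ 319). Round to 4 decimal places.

Var(S) = n·Var(W_i) = 271·58 = 15718.
Chebyshev: Pr(|S − 271·85| ≥ 319) ≤ Var(S)/319² = 15718/101761 = 0.1545.

0.1545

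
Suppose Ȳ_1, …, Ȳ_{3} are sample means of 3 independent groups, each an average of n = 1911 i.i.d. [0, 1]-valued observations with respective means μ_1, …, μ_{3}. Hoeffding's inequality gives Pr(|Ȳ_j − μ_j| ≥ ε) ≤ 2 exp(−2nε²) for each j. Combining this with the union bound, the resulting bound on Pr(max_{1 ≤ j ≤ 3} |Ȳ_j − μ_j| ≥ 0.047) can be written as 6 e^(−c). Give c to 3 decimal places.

Union bound over the 3 events: Pr(max_{1 ≤ j ≤ 3} |Ȳ_j − μ_j| ≥ 0.047) ≤ 3·2·exp(−2nε²) = 6 exp(−2·1911·0.047²).
So c = 2·1911·0.047² = 8.4428.

8.443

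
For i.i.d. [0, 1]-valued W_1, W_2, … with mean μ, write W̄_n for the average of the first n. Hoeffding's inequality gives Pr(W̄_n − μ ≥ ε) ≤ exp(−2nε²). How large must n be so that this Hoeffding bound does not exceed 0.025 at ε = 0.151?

Require exp(−2nε²) ≤ 0.025, i.e. 2nε² ≥ ln(1/0.025) = 3.688879.
So n ≥ 3.688879 / (2·0.151²) = 80.893.
The smallest integer n is 81.

81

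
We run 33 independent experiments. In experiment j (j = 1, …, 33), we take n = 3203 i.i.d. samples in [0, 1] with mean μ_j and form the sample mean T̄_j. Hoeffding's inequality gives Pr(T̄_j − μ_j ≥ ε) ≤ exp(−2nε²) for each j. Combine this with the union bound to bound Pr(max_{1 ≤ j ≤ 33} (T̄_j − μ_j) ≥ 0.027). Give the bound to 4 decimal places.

Per-experiment Hoeffding bound: exp(−2·3203·0.027²) = exp(−4.66997) = 0.0093725.
Union bound over 33 events: 33·0.0093725 = 0.30929.

0.3093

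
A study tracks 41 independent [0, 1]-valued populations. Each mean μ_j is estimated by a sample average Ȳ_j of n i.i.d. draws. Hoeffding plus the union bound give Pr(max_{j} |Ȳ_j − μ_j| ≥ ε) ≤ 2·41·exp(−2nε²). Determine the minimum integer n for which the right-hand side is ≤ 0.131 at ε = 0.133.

Need 2·41·exp(−2nε²) ≤ 0.131, i.e. exp(−2nε²) ≤ 0.131/82.
So 2nε² ≥ ln(82/0.131) = 6.439277.
Hence n ≥ 6.439277/(2·0.133²) = 182.014.
The smallest integer n is 183.

183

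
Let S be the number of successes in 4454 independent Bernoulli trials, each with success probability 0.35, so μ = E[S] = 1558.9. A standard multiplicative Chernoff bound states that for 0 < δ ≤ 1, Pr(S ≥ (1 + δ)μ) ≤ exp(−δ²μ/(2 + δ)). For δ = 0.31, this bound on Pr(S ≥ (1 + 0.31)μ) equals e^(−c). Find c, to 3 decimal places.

64.853

c = δ²μ/(2 + δ) = 0.31²·1558.9/(2 + 0.31) = 64.8529.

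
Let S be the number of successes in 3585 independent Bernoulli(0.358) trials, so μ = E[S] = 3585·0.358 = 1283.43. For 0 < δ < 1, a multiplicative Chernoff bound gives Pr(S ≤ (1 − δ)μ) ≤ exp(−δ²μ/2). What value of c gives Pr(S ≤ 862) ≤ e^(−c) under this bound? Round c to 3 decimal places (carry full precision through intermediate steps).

69.191

Write 862 = (1 − δ)μ, so δ = 1 − 862/1283.43 = 0.3283623…
Then the exponent is δ²μ/2 = (μ − 862)²/(2μ) = 69.190858.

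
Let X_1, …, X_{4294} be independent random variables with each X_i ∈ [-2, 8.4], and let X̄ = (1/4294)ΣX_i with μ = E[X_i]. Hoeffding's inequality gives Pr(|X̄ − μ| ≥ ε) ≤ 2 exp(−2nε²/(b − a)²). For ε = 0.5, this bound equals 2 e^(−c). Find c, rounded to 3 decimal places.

19.850

c = 2nε²/(b − a)² = 2·4294·0.5² / 10.4² = 19.8502.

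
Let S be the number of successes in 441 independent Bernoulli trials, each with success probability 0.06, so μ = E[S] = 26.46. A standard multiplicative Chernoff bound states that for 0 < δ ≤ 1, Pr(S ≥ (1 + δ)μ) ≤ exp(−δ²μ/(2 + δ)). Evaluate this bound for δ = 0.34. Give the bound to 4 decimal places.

Exponent = δ²μ/(2 + δ) = 0.34²·26.46/2.34 = 1.3072.
Bound = exp(−1.3072) = 0.27058.

0.2706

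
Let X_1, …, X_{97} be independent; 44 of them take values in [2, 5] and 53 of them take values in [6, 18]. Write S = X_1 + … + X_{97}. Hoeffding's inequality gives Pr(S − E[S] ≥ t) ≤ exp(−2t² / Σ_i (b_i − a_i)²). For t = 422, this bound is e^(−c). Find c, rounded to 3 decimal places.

44.366

Σ(b_i − a_i)² = 44·3² + 53·12² = 8028.
c = 2t² / 8028 = 2·422² / 8028 = 44.3657.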